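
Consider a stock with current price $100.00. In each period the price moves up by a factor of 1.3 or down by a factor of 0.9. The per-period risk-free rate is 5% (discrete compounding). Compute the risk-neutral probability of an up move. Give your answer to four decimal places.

p = 0.3750

Risk-neutral probability p = (1 + 0.05 − 0.9)/(1.3 − 0.9) = 0.1500/0.4000 = 0.3750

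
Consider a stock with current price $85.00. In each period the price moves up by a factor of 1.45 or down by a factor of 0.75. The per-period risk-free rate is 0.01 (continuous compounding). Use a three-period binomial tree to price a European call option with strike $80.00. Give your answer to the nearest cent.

$22.56

Risk-neutral probability p = (e^0.01 − 0.75)/(1.45 − 0.75) = 0.2601/0.7000 = 0.3715
Terminal stock prices: S_uuu = 259.1, S_uud = 134, S_udd = 69.33, S_ddd = 35.86
Terminal payoffs (S − K): max(179.1, 0) = 179.1, max(54.03, 0) = 54.03, max(-10.67, 0) = 0, max(-44.14, 0) = 0
Node uu (S = 178.7): V_uu = e^(−0.01)·[0.3715·179.1331 + 0.6285·54.0344] = 99.5085
Node ud (S = 92.44): V_ud = e^(−0.01)·[0.3715·54.0344 + 0.6285·0.0000] = 19.8740
Node dd (S = 47.81): V_dd = e^(−0.01)·[0.3715·0.0000 + 0.6285·0.0000] = 0.0000
Node u (S = 123.2): V_u = e^(−0.01)·[0.3715·99.5085 + 0.6285·19.8740] = 48.9662
Node d (S = 63.75): V_d = e^(−0.01)·[0.3715·19.8740 + 0.6285·0.0000] = 7.3097
Node 0 (S = 85): V_0 = e^(−0.01)·[0.3715·48.9662 + 0.6285·7.3097] = 22.5584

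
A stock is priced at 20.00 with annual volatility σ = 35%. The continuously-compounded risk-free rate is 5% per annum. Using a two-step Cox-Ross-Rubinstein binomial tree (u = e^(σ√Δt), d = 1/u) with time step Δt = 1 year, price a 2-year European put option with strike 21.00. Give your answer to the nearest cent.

3.11

CRR parameters: u = e^(σ√Δt) = e^(0.35·√1) = 1.4191, d = 1/u = 0.7047
Per-period rate: rΔt = 0.05·1 = 0.05, so R = e^0.05 = 1.0513
Risk-neutral probability p = (e^0.05 − 0.7047)/(1.4191 − 0.7047) = 0.3466/0.7144 = 0.4852
Terminal stock prices: S_uu = 40.28, S_ud = 20, S_dd = 9.932
Terminal payoffs (K − S): max(-19.28, 0) = 0, max(1, 0) = 1, max(11.07, 0) = 11.07
Node u (S = 28.38): V_u = e^(−0.05)·[0.4852·0.0000 + 0.5148·1.0000] = 0.4897
Node d (S = 14.09): V_d = e^(−0.05)·[0.4852·1.0000 + 0.5148·11.0683] = 5.8821
Node 0 (S = 20): V_0 = e^(−0.05)·[0.4852·0.4897 + 0.5148·5.8821] = 3.1067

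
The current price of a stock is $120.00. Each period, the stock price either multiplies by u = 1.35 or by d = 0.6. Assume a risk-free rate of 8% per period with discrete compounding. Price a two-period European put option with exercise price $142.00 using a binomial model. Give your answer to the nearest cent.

$28.68

Risk-neutral probability p = (1 + 0.08 − 0.6)/(1.35 − 0.6) = 0.4800/0.7500 = 0.6400
Terminal stock prices: S_uu = 218.7, S_ud = 97.2, S_dd = 43.2
Terminal payoffs (K − S): max(-76.7, 0) = 0, max(44.8, 0) = 44.8, max(98.8, 0) = 98.8
Node u (S = 162): V_u = 1/1.08·[0.6400·0.0000 + 0.3600·44.8000] = 14.9333
Node d (S = 72): V_d = 1/1.08·[0.6400·44.8000 + 0.3600·98.8000] = 59.4815
Node 0 (S = 120): V_0 = 1/1.08·[0.6400·14.9333 + 0.3600·59.4815] = 28.6765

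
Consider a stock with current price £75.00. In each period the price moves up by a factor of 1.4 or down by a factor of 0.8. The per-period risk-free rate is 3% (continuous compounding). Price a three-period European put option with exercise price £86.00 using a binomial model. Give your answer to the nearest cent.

£17.67

Risk-neutral probability p = (e^0.03 − 0.8)/(1.4 − 0.8) = 0.2305/0.6000 = 0.3841
Terminal stock prices: S_uuu = 205.8, S_uud = 117.6, S_udd = 67.2, S_ddd = 38.4
Terminal payoffs (K − S): max(-119.8, 0) = 0, max(-31.6, 0) = 0, max(18.8, 0) = 18.8, max(47.6, 0) = 47.6
Node uu (S = 147): V_uu = e^(−0.03)·[0.3841·0.0000 + 0.6159·0.0000] = 0.0000
Node ud (S = 84): V_ud = e^(−0.03)·[0.3841·0.0000 + 0.6159·18.8000] = 11.2369
Node dd (S = 48): V_dd = e^(−0.03)·[0.3841·18.8000 + 0.6159·47.6000] = 35.4583
Node u (S = 105): V_u = e^(−0.03)·[0.3841·0.0000 + 0.6159·11.2369] = 6.7164
Node d (S = 60): V_d = e^(−0.03)·[0.3841·11.2369 + 0.6159·35.4583] = 25.3821
Node 0 (S = 75): V_0 = e^(−0.03)·[0.3841·6.7164 + 0.6159·25.3821] = 17.6745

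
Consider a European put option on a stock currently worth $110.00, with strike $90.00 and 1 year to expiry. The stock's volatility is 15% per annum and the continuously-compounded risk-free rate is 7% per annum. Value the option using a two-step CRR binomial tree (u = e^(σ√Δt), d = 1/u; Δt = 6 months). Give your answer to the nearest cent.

$0.12

CRR parameters: u = e^(σ√Δt) = e^(0.15·√0.5) = 1.1119, d = 1/u = 0.8994
Per-period rate: rΔt = 0.07·0.5 = 0.035, so R = e^0.035 = 1.0356
Risk-neutral probability p = (e^0.035 − 0.8994)/(1.1119 − 0.8994) = 0.1363/0.2125 = 0.6411
Terminal stock prices: S_uu = 136, S_ud = 110, S_dd = 88.97
Terminal payoffs (K − S): max(-45.99, 0) = 0, max(-20, 0) = 0, max(1.026, 0) = 1.026
Node u (S = 122.3): V_u = e^(−0.035)·[0.6411·0.0000 + 0.3589·0.0000] = 0.0000
Node d (S = 98.93): V_d = e^(−0.035)·[0.6411·0.0000 + 0.3589·1.0256] = 0.3554
Node 0 (S = 110): V_0 = e^(−0.035)·[0.6411·0.0000 + 0.3589·0.3554] = 0.1232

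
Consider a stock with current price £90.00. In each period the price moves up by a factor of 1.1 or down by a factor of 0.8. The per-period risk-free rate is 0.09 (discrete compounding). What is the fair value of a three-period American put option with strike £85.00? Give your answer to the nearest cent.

£0.55

Risk-neutral probability p = (1 + 0.09 − 0.8)/(1.1 − 0.8) = 0.2900/0.3000 = 0.9667
Terminal stock prices: S_uuu = 119.8, S_uud = 87.12, S_udd = 63.36, S_ddd = 46.08
Terminal payoffs (K − S): max(-34.79, 0) = 0, max(-2.12, 0) = 0, max(21.64, 0) = 21.64, max(38.92, 0) = 38.92
Node uu (S = 108.9): continuation = 1/1.09·[0.9667·0.0000 + 0.0333·0.0000] = 0.0000; exercise value = 0.0000 ≤ continuation, so V_uu = 0.0000
Node ud (S = 79.2): continuation = 1/1.09·[0.9667·0.0000 + 0.0333·21.6400] = 0.6618; exercise value = 5.8000 > continuation, so V_ud = 5.8000 (exercise)
Node dd (S = 57.6): continuation = 1/1.09·[0.9667·21.6400 + 0.0333·38.9200] = 20.3817; exercise value = 27.4000 > continuation, so V_dd = 27.4000 (exercise)
Node u (S = 99): continuation = 1/1.09·[0.9667·0.0000 + 0.0333·5.8000] = 0.1774; exercise value = 0.0000 ≤ continuation, so V_u = 0.1774
Node d (S = 72): continuation = 1/1.09·[0.9667·5.8000 + 0.0333·27.4000] = 5.9817; exercise value = 13.0000 > continuation, so V_d = 13.0000 (exercise)
Node 0 (S = 90): continuation = 1/1.09·[0.9667·0.1774 + 0.0333·13.0000] = 0.5549; exercise value = 0.0000 ≤ continuation, so V_0 = 0.5549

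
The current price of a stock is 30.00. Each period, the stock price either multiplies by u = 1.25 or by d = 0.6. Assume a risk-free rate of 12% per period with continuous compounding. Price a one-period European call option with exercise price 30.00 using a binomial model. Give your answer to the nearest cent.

5.40

Risk-neutral probability p = (e^0.12 − 0.6)/(1.25 − 0.6) = 0.5275/0.6500 = 0.8115
Terminal stock prices: S_u = 37.5, S_d = 18
Terminal payoffs (S − K): max(7.5, 0) = 7.5, max(-12, 0) = 0
Node 0 (S = 30): V_0 = e^(−0.12)·[0.8115·7.5000 + 0.1885·0.0000] = 5.3982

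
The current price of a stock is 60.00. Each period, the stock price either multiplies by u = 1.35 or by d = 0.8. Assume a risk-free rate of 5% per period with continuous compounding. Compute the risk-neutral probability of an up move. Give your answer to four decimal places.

Risk-neutral probability p = (e^0.05 − 0.8)/(1.35 − 0.8) = 0.2513/0.5500 = 0.4569

p = 0.4569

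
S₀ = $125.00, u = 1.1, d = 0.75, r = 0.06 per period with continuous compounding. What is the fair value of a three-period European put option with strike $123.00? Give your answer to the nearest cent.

$3.36

Risk-neutral probability p = (e^0.06 − 0.75)/(1.1 − 0.75) = 0.3118/0.3500 = 0.8910
Terminal stock prices: S_uuu = 166.4, S_uud = 113.4, S_udd = 77.34, S_ddd = 52.73
Terminal payoffs (K − S): max(-43.38, 0) = 0, max(9.562, 0) = 9.562, max(45.66, 0) = 45.66, max(70.27, 0) = 70.27
Node uu (S = 151.3): V_uu = e^(−0.06)·[0.8910·0.0000 + 0.1090·9.5625] = 0.9820
Node ud (S = 103.1): V_ud = e^(−0.06)·[0.8910·9.5625 + 0.1090·45.6562] = 12.7120
Node dd (S = 70.31): V_dd = e^(−0.06)·[0.8910·45.6562 + 0.1090·70.2656] = 45.5245
Node u (S = 137.5): V_u = e^(−0.06)·[0.8910·0.9820 + 0.1090·12.7120] = 2.1293
Node d (S = 93.75): V_d = e^(−0.06)·[0.8910·12.7120 + 0.1090·45.5245] = 15.3412
Node 0 (S = 125): V_0 = e^(−0.06)·[0.8910·2.1293 + 0.1090·15.3412] = 3.3620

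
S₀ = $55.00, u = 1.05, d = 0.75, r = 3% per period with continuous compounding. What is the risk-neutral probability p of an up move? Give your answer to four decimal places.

Risk-neutral probability p = (e^0.03 − 0.75)/(1.05 − 0.75) = 0.2805/0.3000 = 0.9348

p = 0.9348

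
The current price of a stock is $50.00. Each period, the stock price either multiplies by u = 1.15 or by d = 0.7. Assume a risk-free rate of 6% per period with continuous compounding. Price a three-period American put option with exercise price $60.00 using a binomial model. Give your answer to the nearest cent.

$10.00

Risk-neutral probability p = (e^0.06 − 0.7)/(1.15 − 0.7) = 0.3618/0.4500 = 0.8041
Terminal stock prices: S_uuu = 76.04, S_uud = 46.29, S_udd = 28.17, S_ddd = 17.15
Terminal payoffs (K − S): max(-16.04, 0) = 0, max(13.71, 0) = 13.71, max(31.83, 0) = 31.83, max(42.85, 0) = 42.85
Node uu (S = 66.12): continuation = e^(−0.06)·[0.8041·0.0000 + 0.1959·13.7125] = 2.5301; exercise value = 0.0000 ≤ continuation, so V_uu = 2.5301
Node ud (S = 40.25): continuation = e^(−0.06)·[0.8041·13.7125 + 0.1959·31.8250] = 16.2559; exercise value = 19.7500 > continuation, so V_ud = 19.7500 (exercise)
Node dd (S = 24.5): continuation = e^(−0.06)·[0.8041·31.8250 + 0.1959·42.8500] = 32.0059; exercise value = 35.5000 > continuation, so V_dd = 35.5000 (exercise)
Node u (S = 57.5): continuation = e^(−0.06)·[0.8041·2.5301 + 0.1959·19.7500] = 5.5600; exercise value = 2.5000 ≤ continuation, so V_u = 5.5600
Node d (S = 35): continuation = e^(−0.06)·[0.8041·19.7500 + 0.1959·35.5000] = 21.5059; exercise value = 25.0000 > continuation, so V_d = 25.0000 (exercise)
Node 0 (S = 50): continuation = e^(−0.06)·[0.8041·5.5600 + 0.1959·25.0000] = 8.8231; exercise value = 10.0000 > continuation, so V_0 = 10.0000 (exercise)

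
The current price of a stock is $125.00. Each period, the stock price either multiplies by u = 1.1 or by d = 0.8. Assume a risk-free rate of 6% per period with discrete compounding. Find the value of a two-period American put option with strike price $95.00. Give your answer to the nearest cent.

Risk-neutral probability p = (1 + 0.06 − 0.8)/(1.1 − 0.8) = 0.2600/0.3000 = 0.8667
Terminal stock prices: S_uu = 151.3, S_ud = 110, S_dd = 80
Terminal payoffs (K − S): max(-56.25, 0) = 0, max(-15, 0) = 0, max(15, 0) = 15
Node u (S = 137.5): continuation = 1/1.06·[0.8667·0.0000 + 0.1333·0.0000] = 0.0000; exercise value = 0.0000 ≤ continuation, so V_u = 0.0000
Node d (S = 100): continuation = 1/1.06·[0.8667·0.0000 + 0.1333·15.0000] = 1.8868; exercise value = 0.0000 ≤ continuation, so V_d = 1.8868
Node 0 (S = 125): continuation = 1/1.06·[0.8667·0.0000 + 0.1333·1.8868] = 0.2373; exercise value = 0.0000 ≤ continuation, so V_0 = 0.2373

$0.24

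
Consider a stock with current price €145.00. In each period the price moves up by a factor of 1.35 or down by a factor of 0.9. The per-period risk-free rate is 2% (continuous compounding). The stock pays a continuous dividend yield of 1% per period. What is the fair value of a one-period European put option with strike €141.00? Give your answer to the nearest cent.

Per-period risk-free factor R = e^0.02 = 1.0202; dividend-adjusted growth = e^(0.02−0.01) = 1.0101.
Risk-neutral probability p = (1.0101 − 0.9)/(1.35 − 0.9) = 0.1101/0.4500 = 0.2446
Terminal stock prices: S_u = 195.8, S_d = 130.5
Terminal payoffs (K − S): max(-54.75, 0) = 0, max(10.5, 0) = 10.5
Node 0 (S = 145): V_0 = e^(−0.02)·[0.2446·0.0000 + 0.7554·10.5000] = 7.7751

€7.78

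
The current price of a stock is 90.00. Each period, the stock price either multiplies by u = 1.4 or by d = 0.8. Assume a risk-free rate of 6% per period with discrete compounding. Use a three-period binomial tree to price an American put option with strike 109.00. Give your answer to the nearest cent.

Risk-neutral probability p = (1 + 0.06 − 0.8)/(1.4 − 0.8) = 0.2600/0.6000 = 0.4333
Terminal stock prices: S_uuu = 247, S_uud = 141.1, S_udd = 80.64, S_ddd = 46.08
Terminal payoffs (K − S): max(-138, 0) = 0, max(-32.12, 0) = 0, max(28.36, 0) = 28.36, max(62.92, 0) = 62.92
Node uu (S = 176.4): continuation = 1/1.06·[0.4333·0.0000 + 0.5667·0.0000] = 0.0000; exercise value = 0.0000 ≤ continuation, so V_uu = 0.0000
Node ud (S = 100.8): continuation = 1/1.06·[0.4333·0.0000 + 0.5667·28.3600] = 15.1610; exercise value = 8.2000 ≤ continuation, so V_ud = 15.1610
Node dd (S = 57.6): continuation = 1/1.06·[0.4333·28.3600 + 0.5667·62.9200] = 45.2302; exercise value = 51.4000 > continuation, so V_dd = 51.4000 (exercise)
Node u (S = 126): continuation = 1/1.06·[0.4333·0.0000 + 0.5667·15.1610] = 8.1049; exercise value = 0.0000 ≤ continuation, so V_u = 8.1049
Node d (S = 72): continuation = 1/1.06·[0.4333·15.1610 + 0.5667·51.4000] = 33.6759; exercise value = 37.0000 > continuation, so V_d = 37.0000 (exercise)
Node 0 (S = 90): continuation = 1/1.06·[0.4333·8.1049 + 0.5667·37.0000] = 23.0932; exercise value = 19.0000 ≤ continuation, so V_0 = 23.0932

23.09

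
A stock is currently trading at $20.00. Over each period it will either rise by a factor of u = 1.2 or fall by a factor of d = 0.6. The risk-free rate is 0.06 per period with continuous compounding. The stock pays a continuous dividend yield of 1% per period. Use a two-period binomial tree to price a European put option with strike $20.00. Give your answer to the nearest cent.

Per-period risk-free factor R = e^0.06 = 1.0618; dividend-adjusted growth = e^(0.06−0.01) = 1.0513.
Risk-neutral probability p = (1.0513 − 0.6)/(1.2 − 0.6) = 0.4513/0.6000 = 0.7521
Terminal stock prices: S_uu = 28.8, S_ud = 14.4, S_dd = 7.2
Terminal payoffs (K − S): max(-8.8, 0) = 0, max(5.6, 0) = 5.6, max(12.8, 0) = 12.8
Node u (S = 24): V_u = e^(−0.06)·[0.7521·0.0000 + 0.2479·5.6000] = 1.3073
Node d (S = 12): V_d = e^(−0.06)·[0.7521·5.6000 + 0.2479·12.8000] = 6.9547
Node 0 (S = 20): V_0 = e^(−0.06)·[0.7521·1.3073 + 0.2479·6.9547] = 2.5495

$2.55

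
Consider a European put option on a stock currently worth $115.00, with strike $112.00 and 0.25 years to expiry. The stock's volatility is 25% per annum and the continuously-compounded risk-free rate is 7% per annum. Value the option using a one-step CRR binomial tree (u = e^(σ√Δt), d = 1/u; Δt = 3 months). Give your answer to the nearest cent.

CRR parameters: u = e^(σ√Δt) = e^(0.25·√0.25) = 1.1331, d = 1/u = 0.8825
Per-period rate: rΔt = 0.07·0.25 = 0.0175, so R = e^0.0175 = 1.0177
Risk-neutral probability p = (e^0.0175 − 0.8825)/(1.1331 − 0.8825) = 0.1352/0.2507 = 0.5392
Terminal stock prices: S_u = 130.3, S_d = 101.5
Terminal payoffs (K − S): max(-18.31, 0) = 0, max(10.51, 0) = 10.51
Node 0 (S = 115): V_0 = e^(−0.0175)·[0.5392·0.0000 + 0.4608·10.5129] = 4.7600

$4.76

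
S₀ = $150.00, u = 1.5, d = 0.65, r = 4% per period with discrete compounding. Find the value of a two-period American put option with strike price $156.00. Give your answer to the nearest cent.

Risk-neutral probability p = (1 + 0.04 − 0.65)/(1.5 − 0.65) = 0.3900/0.8500 = 0.4588
Terminal stock prices: S_uu = 337.5, S_ud = 146.2, S_dd = 63.38
Terminal payoffs (K − S): max(-181.5, 0) = 0, max(9.75, 0) = 9.75, max(92.62, 0) = 92.62
Node u (S = 225): continuation = 1/1.04·[0.4588·0.0000 + 0.5412·9.7500] = 5.0735; exercise value = 0.0000 ≤ continuation, so V_u = 5.0735
Node d (S = 97.5): continuation = 1/1.04·[0.4588·9.7500 + 0.5412·92.6250] = 52.5000; exercise value = 58.5000 > continuation, so V_d = 58.5000 (exercise)
Node 0 (S = 150): continuation = 1/1.04·[0.4588·5.0735 + 0.5412·58.5000] = 32.6795; exercise value = 6.0000 ≤ continuation, so V_0 = 32.6795

$32.68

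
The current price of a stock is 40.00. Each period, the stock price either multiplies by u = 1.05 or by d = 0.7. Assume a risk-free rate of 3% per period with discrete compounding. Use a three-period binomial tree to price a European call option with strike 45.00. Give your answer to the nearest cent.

1.00

Risk-neutral probability p = (1 + 0.03 − 0.7)/(1.05 − 0.7) = 0.3300/0.3500 = 0.9429
Terminal stock prices: S_uuu = 46.31, S_uud = 30.87, S_udd = 20.58, S_ddd = 13.72
Terminal payoffs (S − K): max(1.305, 0) = 1.305, max(-14.13, 0) = 0, max(-24.42, 0) = 0, max(-31.28, 0) = 0
Node uu (S = 44.1): V_uu = 1/1.03·[0.9429·1.3050 + 0.0571·0.0000] = 1.1946
Node ud (S = 29.4): V_ud = 1/1.03·[0.9429·0.0000 + 0.0571·0.0000] = 0.0000
Node dd (S = 19.6): V_dd = 1/1.03·[0.9429·0.0000 + 0.0571·0.0000] = 0.0000
Node u (S = 42): V_u = 1/1.03·[0.9429·1.1946 + 0.0571·0.0000] = 1.0935
Node d (S = 28): V_d = 1/1.03·[0.9429·0.0000 + 0.0571·0.0000] = 0.0000
Node 0 (S = 40): V_0 = 1/1.03·[0.9429·1.0935 + 0.0571·0.0000] = 1.0010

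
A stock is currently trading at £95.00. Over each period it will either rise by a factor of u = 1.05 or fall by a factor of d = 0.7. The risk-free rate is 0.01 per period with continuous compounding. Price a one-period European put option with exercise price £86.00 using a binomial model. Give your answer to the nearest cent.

£2.20

Risk-neutral probability p = (e^0.01 − 0.7)/(1.05 − 0.7) = 0.3101/0.3500 = 0.8859
Terminal stock prices: S_u = 99.75, S_d = 66.5
Terminal payoffs (K − S): max(-13.75, 0) = 0, max(19.5, 0) = 19.5
Node 0 (S = 95): V_0 = e^(−0.01)·[0.8859·0.0000 + 0.1141·19.5000] = 2.2036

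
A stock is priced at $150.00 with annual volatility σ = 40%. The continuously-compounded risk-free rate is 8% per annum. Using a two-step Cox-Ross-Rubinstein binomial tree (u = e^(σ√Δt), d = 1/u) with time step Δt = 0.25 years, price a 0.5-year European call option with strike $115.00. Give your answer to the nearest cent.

$42.98

CRR parameters: u = e^(σ√Δt) = e^(0.4·√0.25) = 1.2214, d = 1/u = 0.8187
Per-period rate: rΔt = 0.08·0.25 = 0.02, so R = e^0.02 = 1.0202
Risk-neutral probability p = (e^0.02 − 0.8187)/(1.2214 − 0.8187) = 0.2015/0.4027 = 0.5003
Terminal stock prices: S_uu = 223.8, S_ud = 150, S_dd = 100.5
Terminal payoffs (S − K): max(108.8, 0) = 108.8, max(35, 0) = 35, max(-14.45, 0) = 0
Node u (S = 183.2): V_u = e^(−0.02)·[0.5003·108.7737 + 0.4997·35.0000] = 70.4876
Node d (S = 122.8): V_d = e^(−0.02)·[0.5003·35.0000 + 0.4997·0.0000] = 17.1649
Node 0 (S = 150): V_0 = e^(−0.02)·[0.5003·70.4876 + 0.4997·17.1649] = 42.9759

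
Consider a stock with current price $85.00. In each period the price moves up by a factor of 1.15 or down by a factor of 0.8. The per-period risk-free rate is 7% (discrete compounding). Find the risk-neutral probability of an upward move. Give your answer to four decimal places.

p = 0.7714

Risk-neutral probability p = (1 + 0.07 − 0.8)/(1.15 − 0.8) = 0.2700/0.3500 = 0.7714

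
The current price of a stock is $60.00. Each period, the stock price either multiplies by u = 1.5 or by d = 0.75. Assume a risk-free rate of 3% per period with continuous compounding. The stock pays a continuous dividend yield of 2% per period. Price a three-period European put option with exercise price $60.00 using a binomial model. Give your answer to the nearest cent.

$12.64

Per-period risk-free factor R = e^0.03 = 1.0305; dividend-adjusted growth = e^(0.03−0.02) = 1.0101.
Risk-neutral probability p = (1.0101 − 0.75)/(1.5 − 0.75) = 0.2601/0.7500 = 0.3467
Terminal stock prices: S_uuu = 202.5, S_uud = 101.2, S_udd = 50.62, S_ddd = 25.31
Terminal payoffs (K − S): max(-142.5, 0) = 0, max(-41.25, 0) = 0, max(9.375, 0) = 9.375, max(34.69, 0) = 34.69
Node uu (S = 135): V_uu = e^(−0.03)·[0.3467·0.0000 + 0.6533·0.0000] = 0.0000
Node ud (S = 67.5): V_ud = e^(−0.03)·[0.3467·0.0000 + 0.6533·9.3750] = 5.9434
Node dd (S = 33.75): V_dd = e^(−0.03)·[0.3467·9.3750 + 0.6533·34.6875] = 25.1450
Node u (S = 90): V_u = e^(−0.03)·[0.3467·0.0000 + 0.6533·5.9434] = 3.7679
Node d (S = 45): V_d = e^(−0.03)·[0.3467·5.9434 + 0.6533·25.1450] = 17.9408
Node 0 (S = 60): V_0 = e^(−0.03)·[0.3467·3.7679 + 0.6533·17.9408] = 12.6416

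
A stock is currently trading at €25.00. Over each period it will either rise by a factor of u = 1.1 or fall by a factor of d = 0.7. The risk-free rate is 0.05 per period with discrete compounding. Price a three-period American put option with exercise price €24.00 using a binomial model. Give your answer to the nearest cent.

Risk-neutral probability p = (1 + 0.05 − 0.7)/(1.1 − 0.7) = 0.3500/0.4000 = 0.8750
Terminal stock prices: S_uuu = 33.28, S_uud = 21.18, S_udd = 13.47, S_ddd = 8.575
Terminal payoffs (K − S): max(-9.275, 0) = 0, max(2.825, 0) = 2.825, max(10.53, 0) = 10.53, max(15.43, 0) = 15.43
Node uu (S = 30.25): continuation = 1/1.05·[0.8750·0.0000 + 0.1250·2.8250] = 0.3363; exercise value = 0.0000 ≤ continuation, so V_uu = 0.3363
Node ud (S = 19.25): continuation = 1/1.05·[0.8750·2.8250 + 0.1250·10.5250] = 3.6071; exercise value = 4.7500 > continuation, so V_ud = 4.7500 (exercise)
Node dd (S = 12.25): continuation = 1/1.05·[0.8750·10.5250 + 0.1250·15.4250] = 10.6071; exercise value = 11.7500 > continuation, so V_dd = 11.7500 (exercise)
Node u (S = 27.5): continuation = 1/1.05·[0.8750·0.3363 + 0.1250·4.7500] = 0.8457; exercise value = 0.0000 ≤ continuation, so V_u = 0.8457
Node d (S = 17.5): continuation = 1/1.05·[0.8750·4.7500 + 0.1250·11.7500] = 5.3571; exercise value = 6.5000 > continuation, so V_d = 6.5000 (exercise)
Node 0 (S = 25): continuation = 1/1.05·[0.8750·0.8457 + 0.1250·6.5000] = 1.4786; exercise value = 0.0000 ≤ continuation, so V_0 = 1.4786

€1.48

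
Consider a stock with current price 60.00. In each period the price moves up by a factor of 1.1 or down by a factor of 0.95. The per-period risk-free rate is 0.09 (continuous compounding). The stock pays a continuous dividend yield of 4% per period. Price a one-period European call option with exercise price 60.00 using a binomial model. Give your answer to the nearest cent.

Per-period risk-free factor R = e^0.09 = 1.0942; dividend-adjusted growth = e^(0.09−0.04) = 1.0513.
Risk-neutral probability p = (1.0513 − 0.95)/(1.1 − 0.95) = 0.1013/0.1500 = 0.6751
Terminal stock prices: S_u = 66, S_d = 57
Terminal payoffs (S − K): max(6, 0) = 6, max(-3, 0) = 0
Node 0 (S = 60): V_0 = e^(−0.09)·[0.6751·6.0000 + 0.3249·0.0000] = 3.7022

3.70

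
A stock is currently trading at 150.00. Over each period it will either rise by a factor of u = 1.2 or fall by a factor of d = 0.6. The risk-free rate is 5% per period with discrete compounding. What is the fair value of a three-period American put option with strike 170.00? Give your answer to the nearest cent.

34.50

Risk-neutral probability p = (1 + 0.05 − 0.6)/(1.2 − 0.6) = 0.4500/0.6000 = 0.7500
Terminal stock prices: S_uuu = 259.2, S_uud = 129.6, S_udd = 64.8, S_ddd = 32.4
Terminal payoffs (K − S): max(-89.2, 0) = 0, max(40.4, 0) = 40.4, max(105.2, 0) = 105.2, max(137.6, 0) = 137.6
Node uu (S = 216): continuation = 1/1.05·[0.7500·0.0000 + 0.2500·40.4000] = 9.6190; exercise value = 0.0000 ≤ continuation, so V_uu = 9.6190
Node ud (S = 108): continuation = 1/1.05·[0.7500·40.4000 + 0.2500·105.2000] = 53.9048; exercise value = 62.0000 > continuation, so V_ud = 62.0000 (exercise)
Node dd (S = 54): continuation = 1/1.05·[0.7500·105.2000 + 0.2500·137.6000] = 107.9048; exercise value = 116.0000 > continuation, so V_dd = 116.0000 (exercise)
Node u (S = 180): continuation = 1/1.05·[0.7500·9.6190 + 0.2500·62.0000] = 21.6327; exercise value = 0.0000 ≤ continuation, so V_u = 21.6327
Node d (S = 90): continuation = 1/1.05·[0.7500·62.0000 + 0.2500·116.0000] = 71.9048; exercise value = 80.0000 > continuation, so V_d = 80.0000 (exercise)
Node 0 (S = 150): continuation = 1/1.05·[0.7500·21.6327 + 0.2500·80.0000] = 34.4995; exercise value = 20.0000 ≤ continuation, so V_0 = 34.4995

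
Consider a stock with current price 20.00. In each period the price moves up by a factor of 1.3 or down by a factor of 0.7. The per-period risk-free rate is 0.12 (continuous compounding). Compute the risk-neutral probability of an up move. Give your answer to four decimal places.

p = 0.7125

Risk-neutral probability p = (e^0.12 − 0.7)/(1.3 − 0.7) = 0.4275/0.6000 = 0.7125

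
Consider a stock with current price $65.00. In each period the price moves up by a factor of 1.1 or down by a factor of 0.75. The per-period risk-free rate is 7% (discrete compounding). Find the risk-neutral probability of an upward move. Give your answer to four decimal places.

Risk-neutral probability p = (1 + 0.07 − 0.75)/(1.1 − 0.75) = 0.3200/0.3500 = 0.9143

p = 0.9143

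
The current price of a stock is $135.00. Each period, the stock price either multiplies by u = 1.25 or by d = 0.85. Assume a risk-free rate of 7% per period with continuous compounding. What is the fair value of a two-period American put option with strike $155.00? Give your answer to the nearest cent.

$20.00

Risk-neutral probability p = (e^0.07 − 0.85)/(1.25 − 0.85) = 0.2225/0.4000 = 0.5563
Terminal stock prices: S_uu = 210.9, S_ud = 143.4, S_dd = 97.54
Terminal payoffs (K − S): max(-55.94, 0) = 0, max(11.56, 0) = 11.56, max(57.46, 0) = 57.46
Node u (S = 168.8): continuation = e^(−0.07)·[0.5563·0.0000 + 0.4437·11.5625] = 4.7838; exercise value = 0.0000 ≤ continuation, so V_u = 4.7838
Node d (S = 114.8): continuation = e^(−0.07)·[0.5563·11.5625 + 0.4437·57.4625] = 29.7710; exercise value = 40.2500 > continuation, so V_d = 40.2500 (exercise)
Node 0 (S = 135): continuation = e^(−0.07)·[0.5563·4.7838 + 0.4437·40.2500] = 19.1338; exercise value = 20.0000 > continuation, so V_0 = 20.0000 (exercise)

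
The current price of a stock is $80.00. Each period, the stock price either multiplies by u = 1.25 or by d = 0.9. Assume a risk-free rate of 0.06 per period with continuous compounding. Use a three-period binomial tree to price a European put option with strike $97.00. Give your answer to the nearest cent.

Risk-neutral probability p = (e^0.06 − 0.9)/(1.25 − 0.9) = 0.1618/0.3500 = 0.4624
Terminal stock prices: S_uuu = 156.2, S_uud = 112.5, S_udd = 81, S_ddd = 58.32
Terminal payoffs (K − S): max(-59.25, 0) = 0, max(-15.5, 0) = 0, max(16, 0) = 16, max(38.68, 0) = 38.68
Node uu (S = 125): V_uu = e^(−0.06)·[0.4624·0.0000 + 0.5376·0.0000] = 0.0000
Node ud (S = 90): V_ud = e^(−0.06)·[0.4624·0.0000 + 0.5376·16.0000] = 8.1008
Node dd (S = 64.8): V_dd = e^(−0.06)·[0.4624·16.0000 + 0.5376·38.6800] = 26.5512
Node u (S = 100): V_u = e^(−0.06)·[0.4624·0.0000 + 0.5376·8.1008] = 4.1015
Node d (S = 72): V_d = e^(−0.06)·[0.4624·8.1008 + 0.5376·26.5512] = 16.9705
Node 0 (S = 80): V_0 = e^(−0.06)·[0.4624·4.1015 + 0.5376·16.9705] = 10.3782

$10.38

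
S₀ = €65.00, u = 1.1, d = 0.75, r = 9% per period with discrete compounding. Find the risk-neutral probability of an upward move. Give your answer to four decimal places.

p = 0.9714

Risk-neutral probability p = (1 + 0.09 − 0.75)/(1.1 − 0.75) = 0.3400/0.3500 = 0.9714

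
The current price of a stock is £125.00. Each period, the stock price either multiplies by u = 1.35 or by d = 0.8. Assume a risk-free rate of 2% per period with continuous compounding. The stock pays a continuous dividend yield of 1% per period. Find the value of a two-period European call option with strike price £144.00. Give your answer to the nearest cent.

£11.75

Per-period risk-free factor R = e^0.02 = 1.0202; dividend-adjusted growth = e^(0.02−0.01) = 1.0101.
Risk-neutral probability p = (1.0101 − 0.8)/(1.35 − 0.8) = 0.2101/0.5500 = 0.3819
Terminal stock prices: S_uu = 227.8, S_ud = 135, S_dd = 80
Terminal payoffs (S − K): max(83.81, 0) = 83.81, max(-9, 0) = 0, max(-64, 0) = 0
Node u (S = 168.8): V_u = e^(−0.02)·[0.3819·83.8125 + 0.6181·0.0000] = 31.3750
Node d (S = 100): V_d = e^(−0.02)·[0.3819·0.0000 + 0.6181·0.0000] = 0.0000
Node 0 (S = 125): V_0 = e^(−0.02)·[0.3819·31.3750 + 0.6181·0.0000] = 11.7451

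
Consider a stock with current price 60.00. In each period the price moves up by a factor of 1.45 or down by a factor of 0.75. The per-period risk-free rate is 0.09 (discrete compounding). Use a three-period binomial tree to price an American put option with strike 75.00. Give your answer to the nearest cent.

16.74

Risk-neutral probability p = (1 + 0.09 − 0.75)/(1.45 − 0.75) = 0.3400/0.7000 = 0.4857
Terminal stock prices: S_uuu = 182.9, S_uud = 94.61, S_udd = 48.94, S_ddd = 25.31
Terminal payoffs (K − S): max(-107.9, 0) = 0, max(-19.61, 0) = 0, max(26.06, 0) = 26.06, max(49.69, 0) = 49.69
Node uu (S = 126.2): continuation = 1/1.09·[0.4857·0.0000 + 0.5143·0.0000] = 0.0000; exercise value = 0.0000 ≤ continuation, so V_uu = 0.0000
Node ud (S = 65.25): continuation = 1/1.09·[0.4857·0.0000 + 0.5143·26.0625] = 12.2969; exercise value = 9.7500 ≤ continuation, so V_ud = 12.2969
Node dd (S = 33.75): continuation = 1/1.09·[0.4857·26.0625 + 0.5143·49.6875] = 35.0573; exercise value = 41.2500 > continuation, so V_dd = 41.2500 (exercise)
Node u (S = 87): continuation = 1/1.09·[0.4857·0.0000 + 0.5143·12.2969] = 5.8019; exercise value = 0.0000 ≤ continuation, so V_u = 5.8019
Node d (S = 45): continuation = 1/1.09·[0.4857·12.2969 + 0.5143·41.2500] = 24.9422; exercise value = 30.0000 > continuation, so V_d = 30.0000 (exercise)
Node 0 (S = 60): continuation = 1/1.09·[0.4857·5.8019 + 0.5143·30.0000] = 16.7400; exercise value = 15.0000 ≤ continuation, so V_0 = 16.7400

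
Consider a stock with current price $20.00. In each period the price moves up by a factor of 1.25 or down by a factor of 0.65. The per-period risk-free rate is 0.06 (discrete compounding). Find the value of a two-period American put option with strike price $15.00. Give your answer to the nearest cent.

$0.60

Risk-neutral probability p = (1 + 0.06 − 0.65)/(1.25 − 0.65) = 0.4100/0.6000 = 0.6833
Terminal stock prices: S_uu = 31.25, S_ud = 16.25, S_dd = 8.45
Terminal payoffs (K − S): max(-16.25, 0) = 0, max(-1.25, 0) = 0, max(6.55, 0) = 6.55
Node u (S = 25): continuation = 1/1.06·[0.6833·0.0000 + 0.3167·0.0000] = 0.0000; exercise value = 0.0000 ≤ continuation, so V_u = 0.0000
Node d (S = 13): continuation = 1/1.06·[0.6833·0.0000 + 0.3167·6.5500] = 1.9568; exercise value = 2.0000 > continuation, so V_d = 2.0000 (exercise)
Node 0 (S = 20): continuation = 1/1.06·[0.6833·0.0000 + 0.3167·2.0000] = 0.5975; exercise value = 0.0000 ≤ continuation, so V_0 = 0.5975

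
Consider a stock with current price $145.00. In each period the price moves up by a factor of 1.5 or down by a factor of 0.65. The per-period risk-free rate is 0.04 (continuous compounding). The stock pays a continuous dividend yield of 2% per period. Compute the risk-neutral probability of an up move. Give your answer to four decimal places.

p = 0.4355

Per-period risk-free factor R = e^0.04 = 1.0408; dividend-adjusted growth = e^(0.04−0.02) = 1.0202.
Risk-neutral probability p = (1.0202 − 0.65)/(1.5 − 0.65) = 0.3702/0.8500 = 0.4355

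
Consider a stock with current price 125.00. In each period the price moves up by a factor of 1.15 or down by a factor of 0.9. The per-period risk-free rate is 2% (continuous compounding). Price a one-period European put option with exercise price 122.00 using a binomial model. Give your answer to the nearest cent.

Risk-neutral probability p = (e^0.02 − 0.9)/(1.15 − 0.9) = 0.1202/0.2500 = 0.4808
Terminal stock prices: S_u = 143.8, S_d = 112.5
Terminal payoffs (K − S): max(-21.75, 0) = 0, max(9.5, 0) = 9.5
Node 0 (S = 125): V_0 = e^(−0.02)·[0.4808·0.0000 + 0.5192·9.5000] = 4.8347

4.83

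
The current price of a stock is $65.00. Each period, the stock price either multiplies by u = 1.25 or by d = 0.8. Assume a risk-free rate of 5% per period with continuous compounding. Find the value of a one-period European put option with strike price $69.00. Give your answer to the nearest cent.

$7.14

Risk-neutral probability p = (e^0.05 − 0.8)/(1.25 − 0.8) = 0.2513/0.4500 = 0.5584
Terminal stock prices: S_u = 81.25, S_d = 52
Terminal payoffs (K − S): max(-12.25, 0) = 0, max(17, 0) = 17
Node 0 (S = 65): V_0 = e^(−0.05)·[0.5584·0.0000 + 0.4416·17.0000] = 7.1414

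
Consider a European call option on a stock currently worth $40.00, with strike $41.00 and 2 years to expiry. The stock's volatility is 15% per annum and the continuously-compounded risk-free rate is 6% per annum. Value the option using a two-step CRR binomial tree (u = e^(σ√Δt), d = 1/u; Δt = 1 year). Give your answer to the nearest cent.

$5.14

CRR parameters: u = e^(σ√Δt) = e^(0.15·√1) = 1.1618, d = 1/u = 0.8607
Per-period rate: rΔt = 0.06·1 = 0.06, so R = e^0.06 = 1.0618
Risk-neutral probability p = (e^0.06 − 0.8607)/(1.1618 − 0.8607) = 0.2011/0.3011 = 0.6679
Terminal stock prices: S_uu = 53.99, S_ud = 40, S_dd = 29.63
Terminal payoffs (S − K): max(12.99, 0) = 12.99, max(-1, 0) = 0, max(-11.37, 0) = 0
Node u (S = 46.47): V_u = e^(−0.06)·[0.6679·12.9944 + 0.3321·0.0000] = 8.1738
Node d (S = 34.43): V_d = e^(−0.06)·[0.6679·0.0000 + 0.3321·0.0000] = 0.0000
Node 0 (S = 40): V_0 = e^(−0.06)·[0.6679·8.1738 + 0.3321·0.0000] = 5.1415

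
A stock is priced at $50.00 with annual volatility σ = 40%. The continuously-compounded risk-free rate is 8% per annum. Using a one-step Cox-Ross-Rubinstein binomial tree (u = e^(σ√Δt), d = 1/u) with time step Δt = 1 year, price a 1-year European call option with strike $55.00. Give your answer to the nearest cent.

$9.09

CRR parameters: u = e^(σ√Δt) = e^(0.4·√1) = 1.4918, d = 1/u = 0.6703
Per-period rate: rΔt = 0.08·1 = 0.08, so R = e^0.08 = 1.0833
Risk-neutral probability p = (e^0.08 − 0.6703)/(1.4918 − 0.6703) = 0.4130/0.8215 = 0.5027
Terminal stock prices: S_u = 74.59, S_d = 33.52
Terminal payoffs (S − K): max(19.59, 0) = 19.59, max(-21.48, 0) = 0
Node 0 (S = 50): V_0 = e^(−0.08)·[0.5027·19.5912 + 0.4973·0.0000] = 9.0912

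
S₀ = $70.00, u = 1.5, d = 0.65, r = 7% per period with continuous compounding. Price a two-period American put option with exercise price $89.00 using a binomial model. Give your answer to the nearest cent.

$24.91

Risk-neutral probability p = (e^0.07 − 0.65)/(1.5 − 0.65) = 0.4225/0.8500 = 0.4971
Terminal stock prices: S_uu = 157.5, S_ud = 68.25, S_dd = 29.58
Terminal payoffs (K − S): max(-68.5, 0) = 0, max(20.75, 0) = 20.75, max(59.42, 0) = 59.42
Node u (S = 105): continuation = e^(−0.07)·[0.4971·0.0000 + 0.5029·20.7500] = 9.7303; exercise value = 0.0000 ≤ continuation, so V_u = 9.7303
Node d (S = 45.5): continuation = e^(−0.07)·[0.4971·20.7500 + 0.5029·59.4250] = 37.4830; exercise value = 43.5000 > continuation, so V_d = 43.5000 (exercise)
Node 0 (S = 70): continuation = e^(−0.07)·[0.4971·9.7303 + 0.5029·43.5000] = 24.9081; exercise value = 19.0000 ≤ continuation, so V_0 = 24.9081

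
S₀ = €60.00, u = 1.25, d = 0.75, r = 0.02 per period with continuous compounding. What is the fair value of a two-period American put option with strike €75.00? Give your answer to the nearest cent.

Risk-neutral probability p = (e^0.02 − 0.75)/(1.25 − 0.75) = 0.2702/0.5000 = 0.5404
Terminal stock prices: S_uu = 93.75, S_ud = 56.25, S_dd = 33.75
Terminal payoffs (K − S): max(-18.75, 0) = 0, max(18.75, 0) = 18.75, max(41.25, 0) = 41.25
Node u (S = 75): continuation = e^(−0.02)·[0.5404·0.0000 + 0.4596·18.7500] = 8.4468; exercise value = 0.0000 ≤ continuation, so V_u = 8.4468
Node d (S = 45): continuation = e^(−0.02)·[0.5404·18.7500 + 0.4596·41.2500] = 28.5149; exercise value = 30.0000 > continuation, so V_d = 30.0000 (exercise)
Node 0 (S = 60): continuation = e^(−0.02)·[0.5404·8.4468 + 0.4596·30.0000] = 17.9892; exercise value = 15.0000 ≤ continuation, so V_0 = 17.9892

€17.99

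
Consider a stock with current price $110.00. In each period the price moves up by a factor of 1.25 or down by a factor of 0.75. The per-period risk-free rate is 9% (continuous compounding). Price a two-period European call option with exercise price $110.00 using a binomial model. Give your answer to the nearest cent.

Risk-neutral probability p = (e^0.09 − 0.75)/(1.25 − 0.75) = 0.3442/0.5000 = 0.6883
Terminal stock prices: S_uu = 171.9, S_ud = 103.1, S_dd = 61.88
Terminal payoffs (S − K): max(61.88, 0) = 61.88, max(-6.875, 0) = 0, max(-48.12, 0) = 0
Node u (S = 137.5): V_u = e^(−0.09)·[0.6883·61.8750 + 0.3117·0.0000] = 38.9258
Node d (S = 82.5): V_d = e^(−0.09)·[0.6883·0.0000 + 0.3117·0.0000] = 0.0000
Node 0 (S = 110): V_0 = e^(−0.09)·[0.6883·38.9258 + 0.3117·0.0000] = 24.4883

$24.49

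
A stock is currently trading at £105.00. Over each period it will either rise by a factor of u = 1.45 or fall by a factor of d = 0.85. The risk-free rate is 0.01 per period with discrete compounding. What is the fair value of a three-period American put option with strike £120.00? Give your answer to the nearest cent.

£26.05

Risk-neutral probability p = (1 + 0.01 − 0.85)/(1.45 − 0.85) = 0.1600/0.6000 = 0.2667
Terminal stock prices: S_uuu = 320.1, S_uud = 187.6, S_udd = 110, S_ddd = 64.48
Terminal payoffs (K − S): max(-200.1, 0) = 0, max(-67.65, 0) = 0, max(9.999, 0) = 9.999, max(55.52, 0) = 55.52
Node uu (S = 220.8): continuation = 1/1.01·[0.2667·0.0000 + 0.7333·0.0000] = 0.0000; exercise value = 0.0000 ≤ continuation, so V_uu = 0.0000
Node ud (S = 129.4): continuation = 1/1.01·[0.2667·0.0000 + 0.7333·9.9994] = 7.2603; exercise value = 0.0000 ≤ continuation, so V_ud = 7.2603
Node dd (S = 75.86): continuation = 1/1.01·[0.2667·9.9994 + 0.7333·55.5169] = 42.9494; exercise value = 44.1375 > continuation, so V_dd = 44.1375 (exercise)
Node u (S = 152.2): continuation = 1/1.01·[0.2667·0.0000 + 0.7333·7.2603] = 5.2715; exercise value = 0.0000 ≤ continuation, so V_u = 5.2715
Node d (S = 89.25): continuation = 1/1.01·[0.2667·7.2603 + 0.7333·44.1375] = 33.9639; exercise value = 30.7500 ≤ continuation, so V_d = 33.9639
Node 0 (S = 105): continuation = 1/1.01·[0.2667·5.2715 + 0.7333·33.9639] = 26.0521; exercise value = 15.0000 ≤ continuation, so V_0 = 26.0521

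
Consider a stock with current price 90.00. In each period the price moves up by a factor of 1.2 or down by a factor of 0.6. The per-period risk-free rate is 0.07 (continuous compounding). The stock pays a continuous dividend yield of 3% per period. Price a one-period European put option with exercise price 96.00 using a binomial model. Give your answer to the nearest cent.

Per-period risk-free factor R = e^0.07 = 1.0725; dividend-adjusted growth = e^(0.07−0.03) = 1.0408.
Risk-neutral probability p = (1.0408 − 0.6)/(1.2 − 0.6) = 0.4408/0.6000 = 0.7347
Terminal stock prices: S_u = 108, S_d = 54
Terminal payoffs (K − S): max(-12, 0) = 0, max(42, 0) = 42
Node 0 (S = 90): V_0 = e^(−0.07)·[0.7347·0.0000 + 0.2653·42.0000] = 10.3899

10.39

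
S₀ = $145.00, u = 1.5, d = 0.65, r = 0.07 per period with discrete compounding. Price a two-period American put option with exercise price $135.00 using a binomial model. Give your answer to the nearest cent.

Risk-neutral probability p = (1 + 0.07 − 0.65)/(1.5 − 0.65) = 0.4200/0.8500 = 0.4941
Terminal stock prices: S_uu = 326.2, S_ud = 141.4, S_dd = 61.26
Terminal payoffs (K − S): max(-191.2, 0) = 0, max(-6.375, 0) = 0, max(73.74, 0) = 73.74
Node u (S = 217.5): continuation = 1/1.07·[0.4941·0.0000 + 0.5059·0.0000] = 0.0000; exercise value = 0.0000 ≤ continuation, so V_u = 0.0000
Node d (S = 94.25): continuation = 1/1.07·[0.4941·0.0000 + 0.5059·73.7375] = 34.8621; exercise value = 40.7500 > continuation, so V_d = 40.7500 (exercise)
Node 0 (S = 145): continuation = 1/1.07·[0.4941·0.0000 + 0.5059·40.7500] = 19.2661; exercise value = 0.0000 ≤ continuation, so V_0 = 19.2661

$19.27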